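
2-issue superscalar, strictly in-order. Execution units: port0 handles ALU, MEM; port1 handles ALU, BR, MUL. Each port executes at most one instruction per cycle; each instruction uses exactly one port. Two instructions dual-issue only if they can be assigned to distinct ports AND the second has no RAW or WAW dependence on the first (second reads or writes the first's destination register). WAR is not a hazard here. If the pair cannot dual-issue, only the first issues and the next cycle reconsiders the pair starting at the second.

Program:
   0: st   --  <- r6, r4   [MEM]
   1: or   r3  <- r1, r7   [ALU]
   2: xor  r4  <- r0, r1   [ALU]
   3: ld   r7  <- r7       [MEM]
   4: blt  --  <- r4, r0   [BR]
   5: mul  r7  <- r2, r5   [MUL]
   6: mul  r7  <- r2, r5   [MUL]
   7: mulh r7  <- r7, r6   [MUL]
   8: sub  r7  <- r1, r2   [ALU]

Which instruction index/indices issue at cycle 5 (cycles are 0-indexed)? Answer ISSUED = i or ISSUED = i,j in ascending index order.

ISSUED = 7

  cy0 -> i0/i1 (st/or) dual
  cy1 -> i2/i3 (xor/ld) dual
  cy2 -> i4 (blt) no-port BR/MUL
  cy3 -> i5 (mul) no-port MUL/MUL
  cy4 -> i6 (mul) no-port MUL/MUL
  cy5 -> i7 (mulh) WAW r7
  cy6 -> i8 (sub) tail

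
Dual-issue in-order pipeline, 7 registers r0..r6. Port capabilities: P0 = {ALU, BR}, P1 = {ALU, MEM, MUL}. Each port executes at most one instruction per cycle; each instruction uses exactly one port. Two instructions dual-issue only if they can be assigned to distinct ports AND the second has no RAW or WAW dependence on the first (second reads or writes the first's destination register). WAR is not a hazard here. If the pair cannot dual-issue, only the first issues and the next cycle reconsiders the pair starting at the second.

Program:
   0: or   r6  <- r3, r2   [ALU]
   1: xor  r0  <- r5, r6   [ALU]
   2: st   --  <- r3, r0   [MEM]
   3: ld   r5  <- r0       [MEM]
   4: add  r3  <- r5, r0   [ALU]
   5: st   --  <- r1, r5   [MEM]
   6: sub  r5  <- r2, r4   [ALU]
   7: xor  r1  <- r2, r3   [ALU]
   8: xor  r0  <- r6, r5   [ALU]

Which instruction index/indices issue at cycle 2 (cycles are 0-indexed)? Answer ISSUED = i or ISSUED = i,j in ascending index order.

  cy0 -> i0 (or.ALU) RAW r6
  cy1 -> i1 (xor.ALU) RAW r0
  cy2 -> i2 (st.MEM) no-port MEM/MEM
  cy3 -> i3 (ld.MEM) RAW r5
  cy4 -> i4,i5 (add.ALU st.MEM) 2-wide
  cy5 -> i6,i7 (sub.ALU xor.ALU) 2-wide
  cy6 -> i8 (xor.ALU) tail

ISSUED = 2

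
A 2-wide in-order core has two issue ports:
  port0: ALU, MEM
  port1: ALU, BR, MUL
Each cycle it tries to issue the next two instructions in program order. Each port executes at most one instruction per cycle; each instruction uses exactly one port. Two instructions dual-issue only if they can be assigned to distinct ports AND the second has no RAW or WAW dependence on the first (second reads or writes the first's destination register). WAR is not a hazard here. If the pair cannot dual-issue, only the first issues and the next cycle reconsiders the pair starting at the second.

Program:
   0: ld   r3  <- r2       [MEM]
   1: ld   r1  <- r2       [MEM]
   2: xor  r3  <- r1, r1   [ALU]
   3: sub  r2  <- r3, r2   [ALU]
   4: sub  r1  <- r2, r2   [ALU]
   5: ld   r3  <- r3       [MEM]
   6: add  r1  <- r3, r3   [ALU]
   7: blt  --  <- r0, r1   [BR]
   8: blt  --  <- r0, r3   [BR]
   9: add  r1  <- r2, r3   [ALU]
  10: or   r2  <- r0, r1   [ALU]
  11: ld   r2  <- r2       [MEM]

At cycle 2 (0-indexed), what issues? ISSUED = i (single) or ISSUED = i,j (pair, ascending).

ISSUED = 2

0. ld @i0  | no-port MEM/MEM
1. ld @i1  | RAW r1
2. xor @i2  | RAW r3
3. sub @i3  | RAW r2
4. sub+ld @i4&i5  | pair
5. add @i6  | RAW r1
6. blt @i7  | no-port BR/BR
7. blt+add @i8&i9  | pair
8. or @i10  | RAW+WAW r2
9. ld @i11  | tail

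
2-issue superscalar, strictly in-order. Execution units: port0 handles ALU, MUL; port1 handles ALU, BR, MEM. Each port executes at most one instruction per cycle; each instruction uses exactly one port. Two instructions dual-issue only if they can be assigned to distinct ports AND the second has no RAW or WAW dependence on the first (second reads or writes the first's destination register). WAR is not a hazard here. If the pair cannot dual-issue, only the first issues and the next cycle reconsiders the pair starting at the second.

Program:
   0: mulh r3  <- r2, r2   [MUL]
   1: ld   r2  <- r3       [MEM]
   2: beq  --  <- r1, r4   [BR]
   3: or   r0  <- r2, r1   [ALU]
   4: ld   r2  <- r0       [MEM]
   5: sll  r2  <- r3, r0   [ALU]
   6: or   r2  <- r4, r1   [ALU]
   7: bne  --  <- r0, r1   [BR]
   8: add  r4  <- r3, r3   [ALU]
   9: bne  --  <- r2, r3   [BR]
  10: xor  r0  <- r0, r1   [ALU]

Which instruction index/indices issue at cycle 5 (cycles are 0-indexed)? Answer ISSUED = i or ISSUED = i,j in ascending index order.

ISSUED = 6,7

0. mulh.MUL @i0  | RAW r3
1. ld.MEM @i1  | no-port MEM/BR
2. beq.BR+or.ALU @i2+i3  | pair
3. ld.MEM @i4  | WAW r2
4. sll.ALU @i5  | WAW r2
5. or.ALU+bne.BR @i6+i7  | pair
6. add.ALU+bne.BR @i8+i9  | pair
7. xor.ALU @i10  | tail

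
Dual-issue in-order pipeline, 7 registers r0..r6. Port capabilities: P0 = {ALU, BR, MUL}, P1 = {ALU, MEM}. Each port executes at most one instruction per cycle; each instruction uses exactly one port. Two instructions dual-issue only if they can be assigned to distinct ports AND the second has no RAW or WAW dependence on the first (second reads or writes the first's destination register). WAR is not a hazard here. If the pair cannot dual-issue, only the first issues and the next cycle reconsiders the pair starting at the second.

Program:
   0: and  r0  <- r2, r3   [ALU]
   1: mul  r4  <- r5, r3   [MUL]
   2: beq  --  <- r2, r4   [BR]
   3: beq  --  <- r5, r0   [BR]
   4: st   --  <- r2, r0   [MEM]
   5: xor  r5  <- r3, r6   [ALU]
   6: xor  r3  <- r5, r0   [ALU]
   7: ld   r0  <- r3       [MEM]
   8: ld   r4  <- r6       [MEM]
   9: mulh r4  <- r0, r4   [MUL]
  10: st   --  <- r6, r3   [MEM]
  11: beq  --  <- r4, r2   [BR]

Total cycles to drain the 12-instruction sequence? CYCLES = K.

[0] i0+i1  and+mul  -- dual
[1] i2  beq  -- no-port BR/BR
[2] i3+i4  beq+st  -- dual
[3] i5  xor  -- RAW r5
[4] i6  xor  -- RAW r3
[5] i7  ld  -- no-port MEM/MEM
[6] i8  ld  -- RAW+WAW r4
[7] i9+i10  mulh+st  -- dual
[8] i11  beq  -- tail

CYCLES = 9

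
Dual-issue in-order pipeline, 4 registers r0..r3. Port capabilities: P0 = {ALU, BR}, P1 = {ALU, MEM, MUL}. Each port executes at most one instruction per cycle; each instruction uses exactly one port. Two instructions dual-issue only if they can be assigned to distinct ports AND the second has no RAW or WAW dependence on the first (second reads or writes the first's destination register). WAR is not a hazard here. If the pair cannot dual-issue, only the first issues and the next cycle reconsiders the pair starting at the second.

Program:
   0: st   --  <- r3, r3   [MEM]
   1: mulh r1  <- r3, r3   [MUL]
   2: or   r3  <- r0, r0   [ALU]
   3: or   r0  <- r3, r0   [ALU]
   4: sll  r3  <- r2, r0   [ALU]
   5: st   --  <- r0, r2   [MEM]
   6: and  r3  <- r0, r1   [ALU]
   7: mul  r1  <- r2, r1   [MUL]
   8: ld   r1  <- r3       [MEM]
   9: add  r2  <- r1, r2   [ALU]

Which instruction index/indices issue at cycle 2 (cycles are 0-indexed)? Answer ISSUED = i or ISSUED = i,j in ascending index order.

ISSUED = 3

[0] i0  st  -- no-port MEM/MUL
[1] i1,i2  mulh or  -- 2-wide
[2] i3  or  -- RAW r0
[3] i4,i5  sll st  -- 2-wide
[4] i6,i7  and mul  -- 2-wide
[5] i8  ld  -- RAW r1
[6] i9  add  -- tail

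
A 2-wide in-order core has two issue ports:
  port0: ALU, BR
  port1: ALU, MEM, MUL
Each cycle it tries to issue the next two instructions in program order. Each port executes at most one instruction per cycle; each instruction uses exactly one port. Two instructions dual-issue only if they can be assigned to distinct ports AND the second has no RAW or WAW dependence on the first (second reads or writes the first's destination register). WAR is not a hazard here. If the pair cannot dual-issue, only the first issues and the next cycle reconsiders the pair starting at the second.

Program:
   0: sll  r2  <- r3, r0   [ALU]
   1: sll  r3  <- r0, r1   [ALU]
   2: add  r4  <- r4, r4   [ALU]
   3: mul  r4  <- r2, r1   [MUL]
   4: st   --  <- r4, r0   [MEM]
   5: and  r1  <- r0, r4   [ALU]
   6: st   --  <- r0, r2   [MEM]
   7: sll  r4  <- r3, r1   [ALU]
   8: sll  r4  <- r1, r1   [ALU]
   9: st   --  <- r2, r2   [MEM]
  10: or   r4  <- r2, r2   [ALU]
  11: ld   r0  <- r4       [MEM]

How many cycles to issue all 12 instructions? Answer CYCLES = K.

CYCLES = 8

#0 head=0: sll.ALU/sll.ALU i0&i1 pair
#1 head=2: add.ALU i2 WAW r4
#2 head=3: mul.MUL i3 no-port MUL/MEM
#3 head=4: st.MEM/and.ALU i4&i5 pair
#4 head=6: st.MEM/sll.ALU i6&i7 pair
#5 head=8: sll.ALU/st.MEM i8&i9 pair
#6 head=10: or.ALU i10 RAW r4
#7 head=11: ld.MEM i11 tail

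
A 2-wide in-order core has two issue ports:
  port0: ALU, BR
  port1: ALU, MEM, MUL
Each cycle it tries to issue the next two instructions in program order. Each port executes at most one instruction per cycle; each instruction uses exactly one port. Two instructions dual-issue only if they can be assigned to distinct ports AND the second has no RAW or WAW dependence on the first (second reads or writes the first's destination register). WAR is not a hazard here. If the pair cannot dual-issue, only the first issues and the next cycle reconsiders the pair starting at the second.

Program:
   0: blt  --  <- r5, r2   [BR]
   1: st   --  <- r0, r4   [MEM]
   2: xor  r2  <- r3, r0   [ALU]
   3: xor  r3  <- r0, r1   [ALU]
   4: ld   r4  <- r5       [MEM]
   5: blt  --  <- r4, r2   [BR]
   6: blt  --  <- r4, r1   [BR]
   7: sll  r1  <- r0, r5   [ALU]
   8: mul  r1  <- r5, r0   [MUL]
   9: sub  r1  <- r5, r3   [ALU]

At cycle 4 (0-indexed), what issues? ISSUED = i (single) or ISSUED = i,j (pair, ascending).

ISSUED = 6,7

t=0 i0/i1:blt.BR;st.MEM ; 2-wide
t=1 i2/i3:xor.ALU;xor.ALU ; 2-wide
t=2 i4:ld.MEM ; RAW r4
t=3 i5:blt.BR ; no-port BR/BR
t=4 i6/i7:blt.BR;sll.ALU ; 2-wide
t=5 i8:mul.MUL ; WAW r1
t=6 i9:sub.ALU ; tail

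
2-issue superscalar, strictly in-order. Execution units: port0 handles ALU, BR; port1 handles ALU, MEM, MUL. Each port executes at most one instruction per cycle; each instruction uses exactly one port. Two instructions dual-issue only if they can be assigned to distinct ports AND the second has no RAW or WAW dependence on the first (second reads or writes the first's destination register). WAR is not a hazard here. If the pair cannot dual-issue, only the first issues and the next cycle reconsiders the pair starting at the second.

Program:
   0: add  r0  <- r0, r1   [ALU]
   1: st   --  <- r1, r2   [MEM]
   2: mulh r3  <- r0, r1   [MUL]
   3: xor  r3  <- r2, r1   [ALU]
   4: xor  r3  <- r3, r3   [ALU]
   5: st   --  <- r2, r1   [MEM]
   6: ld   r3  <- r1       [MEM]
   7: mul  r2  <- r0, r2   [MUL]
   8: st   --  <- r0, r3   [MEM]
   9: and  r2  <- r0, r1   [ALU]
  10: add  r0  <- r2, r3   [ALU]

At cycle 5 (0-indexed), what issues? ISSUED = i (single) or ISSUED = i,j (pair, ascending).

ISSUED = 7

[0] i0/i1  add st  -- pair
[1] i2  mulh  -- WAW r3
[2] i3  xor  -- RAW+WAW r3
[3] i4/i5  xor st  -- pair
[4] i6  ld  -- no-port MEM/MUL
[5] i7  mul  -- no-port MUL/MEM
[6] i8/i9  st and  -- pair
[7] i10  add  -- tail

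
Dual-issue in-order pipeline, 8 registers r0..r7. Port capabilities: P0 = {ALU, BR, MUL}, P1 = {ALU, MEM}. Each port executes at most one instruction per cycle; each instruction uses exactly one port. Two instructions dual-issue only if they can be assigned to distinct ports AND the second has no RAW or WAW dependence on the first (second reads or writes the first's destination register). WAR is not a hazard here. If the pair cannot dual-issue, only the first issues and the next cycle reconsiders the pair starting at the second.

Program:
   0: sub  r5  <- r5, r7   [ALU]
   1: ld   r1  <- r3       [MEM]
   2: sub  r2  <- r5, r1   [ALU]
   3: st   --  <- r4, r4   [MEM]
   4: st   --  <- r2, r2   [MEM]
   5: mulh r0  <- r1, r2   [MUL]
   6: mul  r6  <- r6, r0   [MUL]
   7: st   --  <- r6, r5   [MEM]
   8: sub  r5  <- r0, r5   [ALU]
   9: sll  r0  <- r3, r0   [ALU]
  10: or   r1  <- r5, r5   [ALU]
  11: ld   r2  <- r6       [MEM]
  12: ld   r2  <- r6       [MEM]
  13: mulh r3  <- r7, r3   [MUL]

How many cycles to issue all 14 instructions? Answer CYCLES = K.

CYCLES = 8

t=0 i0/i1:sub.ALU;ld.MEM ; pair
t=1 i2/i3:sub.ALU;st.MEM ; pair
t=2 i4/i5:st.MEM;mulh.MUL ; pair
t=3 i6:mul.MUL ; RAW r6
t=4 i7/i8:st.MEM;sub.ALU ; pair
t=5 i9/i10:sll.ALU;or.ALU ; pair
t=6 i11:ld.MEM ; no-port MEM/MEM
t=7 i12/i13:ld.MEM;mulh.MUL ; pair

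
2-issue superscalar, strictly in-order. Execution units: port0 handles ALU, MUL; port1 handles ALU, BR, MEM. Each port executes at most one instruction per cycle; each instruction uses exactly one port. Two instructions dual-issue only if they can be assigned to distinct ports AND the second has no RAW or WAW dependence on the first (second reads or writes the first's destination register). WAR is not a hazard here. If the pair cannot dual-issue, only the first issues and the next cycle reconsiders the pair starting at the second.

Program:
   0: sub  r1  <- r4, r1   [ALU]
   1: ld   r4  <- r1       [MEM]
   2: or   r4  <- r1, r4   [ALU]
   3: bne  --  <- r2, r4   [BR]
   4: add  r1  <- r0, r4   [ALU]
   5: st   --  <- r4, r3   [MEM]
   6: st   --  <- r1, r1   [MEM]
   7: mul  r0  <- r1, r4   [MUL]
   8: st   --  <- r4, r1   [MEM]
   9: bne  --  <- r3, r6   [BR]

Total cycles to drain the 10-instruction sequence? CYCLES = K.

CYCLES = 8

[0] i0  sub.ALU  -- RAW r1
[1] i1  ld.MEM  -- RAW+WAW r4
[2] i2  or.ALU  -- RAW r4
[3] i3+i4  bne.BR+add.ALU  -- pair
[4] i5  st.MEM  -- no-port MEM/MEM
[5] i6+i7  st.MEM+mul.MUL  -- pair
[6] i8  st.MEM  -- no-port MEM/BR
[7] i9  bne.BR  -- tail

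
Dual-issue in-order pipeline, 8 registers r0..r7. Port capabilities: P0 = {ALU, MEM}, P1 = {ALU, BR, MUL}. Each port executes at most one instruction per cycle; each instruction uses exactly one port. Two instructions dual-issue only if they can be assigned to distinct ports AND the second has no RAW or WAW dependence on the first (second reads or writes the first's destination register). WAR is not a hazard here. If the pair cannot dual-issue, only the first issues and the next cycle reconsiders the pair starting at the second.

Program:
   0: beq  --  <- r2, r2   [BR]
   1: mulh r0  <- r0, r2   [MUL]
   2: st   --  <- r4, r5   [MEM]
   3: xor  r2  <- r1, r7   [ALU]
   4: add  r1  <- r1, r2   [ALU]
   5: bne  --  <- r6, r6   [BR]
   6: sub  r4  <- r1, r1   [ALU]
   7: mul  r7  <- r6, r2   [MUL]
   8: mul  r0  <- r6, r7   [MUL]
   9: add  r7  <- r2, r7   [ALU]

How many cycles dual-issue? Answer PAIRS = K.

PAIRS = 4

#0 head=0: beq i0 no-port BR/MUL
#1 head=1: mulh/st i1+i2 dual
#2 head=3: xor i3 RAW r2
#3 head=4: add/bne i4+i5 dual
#4 head=6: sub/mul i6+i7 dual
#5 head=8: mul/add i8+i9 dual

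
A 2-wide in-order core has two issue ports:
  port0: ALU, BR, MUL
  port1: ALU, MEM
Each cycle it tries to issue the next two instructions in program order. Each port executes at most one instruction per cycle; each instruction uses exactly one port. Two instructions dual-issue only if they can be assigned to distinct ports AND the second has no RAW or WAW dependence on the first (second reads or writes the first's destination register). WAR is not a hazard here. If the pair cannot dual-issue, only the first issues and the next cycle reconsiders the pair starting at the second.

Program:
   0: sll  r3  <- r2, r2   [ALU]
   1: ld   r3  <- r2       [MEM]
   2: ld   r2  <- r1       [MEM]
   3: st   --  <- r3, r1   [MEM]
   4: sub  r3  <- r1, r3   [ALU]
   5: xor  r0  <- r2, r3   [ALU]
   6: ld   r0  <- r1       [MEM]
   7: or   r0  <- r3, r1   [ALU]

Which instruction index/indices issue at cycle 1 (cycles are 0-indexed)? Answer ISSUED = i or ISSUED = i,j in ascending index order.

c0: i0 sll.ALU  WAW r3
c1: i1 ld.MEM  no-port MEM/MEM
c2: i2 ld.MEM  no-port MEM/MEM
c3: i3+i4 st.MEM sub.ALU  2-wide
c4: i5 xor.ALU  WAW r0
c5: i6 ld.MEM  WAW r0
c6: i7 or.ALU  tail

ISSUED = 1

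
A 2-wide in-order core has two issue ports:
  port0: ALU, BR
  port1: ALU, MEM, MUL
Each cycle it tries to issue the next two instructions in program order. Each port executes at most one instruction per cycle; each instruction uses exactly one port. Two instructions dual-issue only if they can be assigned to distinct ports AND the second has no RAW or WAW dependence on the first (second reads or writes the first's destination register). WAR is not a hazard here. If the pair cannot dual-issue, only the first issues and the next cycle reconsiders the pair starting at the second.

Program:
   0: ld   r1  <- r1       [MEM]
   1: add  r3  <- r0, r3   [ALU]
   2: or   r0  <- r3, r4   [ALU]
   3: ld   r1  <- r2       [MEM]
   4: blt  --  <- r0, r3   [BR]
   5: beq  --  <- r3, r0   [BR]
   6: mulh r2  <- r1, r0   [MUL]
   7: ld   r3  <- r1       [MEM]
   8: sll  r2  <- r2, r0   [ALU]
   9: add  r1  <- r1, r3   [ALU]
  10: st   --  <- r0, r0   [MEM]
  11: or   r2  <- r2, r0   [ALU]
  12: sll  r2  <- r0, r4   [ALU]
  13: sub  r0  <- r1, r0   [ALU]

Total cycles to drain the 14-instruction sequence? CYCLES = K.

CYCLES = 8

  cy0 -> i0/i1 (ld add) pair
  cy1 -> i2/i3 (or ld) pair
  cy2 -> i4 (blt) no-port BR/BR
  cy3 -> i5/i6 (beq mulh) pair
  cy4 -> i7/i8 (ld sll) pair
  cy5 -> i9/i10 (add st) pair
  cy6 -> i11 (or) WAW r2
  cy7 -> i12/i13 (sll sub) pair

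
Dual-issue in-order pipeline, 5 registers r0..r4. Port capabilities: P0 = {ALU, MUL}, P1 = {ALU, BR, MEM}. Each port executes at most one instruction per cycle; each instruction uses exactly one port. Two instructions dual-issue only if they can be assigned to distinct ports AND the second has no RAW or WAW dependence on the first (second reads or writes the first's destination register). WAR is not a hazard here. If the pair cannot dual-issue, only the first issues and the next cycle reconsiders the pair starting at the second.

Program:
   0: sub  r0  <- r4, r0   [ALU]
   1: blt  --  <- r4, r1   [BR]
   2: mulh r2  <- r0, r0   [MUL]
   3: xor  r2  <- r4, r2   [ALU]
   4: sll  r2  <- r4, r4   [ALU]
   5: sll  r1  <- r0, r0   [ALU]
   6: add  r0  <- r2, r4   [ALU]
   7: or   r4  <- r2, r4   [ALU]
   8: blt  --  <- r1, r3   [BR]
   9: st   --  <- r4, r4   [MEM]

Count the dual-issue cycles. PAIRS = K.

PAIRS = 3

[0] i0,i1  sub.ALU blt.BR  -- dual
[1] i2  mulh.MUL  -- RAW+WAW r2
[2] i3  xor.ALU  -- WAW r2
[3] i4,i5  sll.ALU sll.ALU  -- dual
[4] i6,i7  add.ALU or.ALU  -- dual
[5] i8  blt.BR  -- no-port BR/MEM
[6] i9  st.MEM  -- tail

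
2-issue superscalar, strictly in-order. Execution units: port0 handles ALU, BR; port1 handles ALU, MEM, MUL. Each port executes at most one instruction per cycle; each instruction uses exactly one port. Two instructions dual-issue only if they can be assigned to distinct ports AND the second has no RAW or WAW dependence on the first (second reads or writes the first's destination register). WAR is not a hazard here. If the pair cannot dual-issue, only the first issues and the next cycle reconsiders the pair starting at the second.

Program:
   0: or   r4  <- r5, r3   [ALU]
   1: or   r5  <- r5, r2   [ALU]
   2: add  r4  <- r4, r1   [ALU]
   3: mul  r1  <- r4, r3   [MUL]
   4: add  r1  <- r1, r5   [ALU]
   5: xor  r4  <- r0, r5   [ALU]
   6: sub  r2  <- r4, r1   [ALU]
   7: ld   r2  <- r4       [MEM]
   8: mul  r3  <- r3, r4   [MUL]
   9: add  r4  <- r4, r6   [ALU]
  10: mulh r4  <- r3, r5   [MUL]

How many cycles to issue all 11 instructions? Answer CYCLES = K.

  cy0 -> i0,i1 (or+or) dual
  cy1 -> i2 (add) RAW r4
  cy2 -> i3 (mul) RAW+WAW r1
  cy3 -> i4,i5 (add+xor) dual
  cy4 -> i6 (sub) WAW r2
  cy5 -> i7 (ld) no-port MEM/MUL
  cy6 -> i8,i9 (mul+add) dual
  cy7 -> i10 (mulh) tail

CYCLES = 8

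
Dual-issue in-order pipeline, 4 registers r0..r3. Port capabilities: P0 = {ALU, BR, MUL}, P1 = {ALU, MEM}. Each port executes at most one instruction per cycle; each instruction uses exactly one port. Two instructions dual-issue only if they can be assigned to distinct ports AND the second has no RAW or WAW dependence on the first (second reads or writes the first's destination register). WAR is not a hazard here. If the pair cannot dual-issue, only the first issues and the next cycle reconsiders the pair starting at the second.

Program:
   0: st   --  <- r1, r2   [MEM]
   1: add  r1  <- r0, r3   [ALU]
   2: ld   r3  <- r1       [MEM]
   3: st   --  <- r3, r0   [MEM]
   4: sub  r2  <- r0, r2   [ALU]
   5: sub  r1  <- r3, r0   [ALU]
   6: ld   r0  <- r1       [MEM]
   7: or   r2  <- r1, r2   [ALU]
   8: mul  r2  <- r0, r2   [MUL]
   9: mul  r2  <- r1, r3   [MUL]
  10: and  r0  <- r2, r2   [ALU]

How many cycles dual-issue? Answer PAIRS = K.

  cy0 -> i0,i1 (st/add) pair
  cy1 -> i2 (ld) no-port MEM/MEM
  cy2 -> i3,i4 (st/sub) pair
  cy3 -> i5 (sub) RAW r1
  cy4 -> i6,i7 (ld/or) pair
  cy5 -> i8 (mul) no-port MUL/MUL
  cy6 -> i9 (mul) RAW r2
  cy7 -> i10 (and) tail

PAIRS = 3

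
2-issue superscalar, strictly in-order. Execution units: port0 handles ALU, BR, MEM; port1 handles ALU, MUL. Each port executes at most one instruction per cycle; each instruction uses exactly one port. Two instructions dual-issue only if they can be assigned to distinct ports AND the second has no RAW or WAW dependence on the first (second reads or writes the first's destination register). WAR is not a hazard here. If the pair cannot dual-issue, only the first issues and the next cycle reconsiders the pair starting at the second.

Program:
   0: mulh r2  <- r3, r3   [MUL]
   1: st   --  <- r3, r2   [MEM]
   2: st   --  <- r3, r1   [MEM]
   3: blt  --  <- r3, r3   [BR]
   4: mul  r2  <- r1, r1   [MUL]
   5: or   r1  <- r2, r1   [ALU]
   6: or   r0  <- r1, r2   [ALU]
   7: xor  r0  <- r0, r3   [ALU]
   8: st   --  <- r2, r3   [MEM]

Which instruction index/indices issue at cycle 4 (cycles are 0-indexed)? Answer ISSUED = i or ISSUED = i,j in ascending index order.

  cy0 -> i0 (mulh.MUL) RAW r2
  cy1 -> i1 (st.MEM) no-port MEM/MEM
  cy2 -> i2 (st.MEM) no-port MEM/BR
  cy3 -> i3+i4 (blt.BR;mul.MUL) 2-wide
  cy4 -> i5 (or.ALU) RAW r1
  cy5 -> i6 (or.ALU) RAW+WAW r0
  cy6 -> i7+i8 (xor.ALU;st.MEM) 2-wide

ISSUED = 5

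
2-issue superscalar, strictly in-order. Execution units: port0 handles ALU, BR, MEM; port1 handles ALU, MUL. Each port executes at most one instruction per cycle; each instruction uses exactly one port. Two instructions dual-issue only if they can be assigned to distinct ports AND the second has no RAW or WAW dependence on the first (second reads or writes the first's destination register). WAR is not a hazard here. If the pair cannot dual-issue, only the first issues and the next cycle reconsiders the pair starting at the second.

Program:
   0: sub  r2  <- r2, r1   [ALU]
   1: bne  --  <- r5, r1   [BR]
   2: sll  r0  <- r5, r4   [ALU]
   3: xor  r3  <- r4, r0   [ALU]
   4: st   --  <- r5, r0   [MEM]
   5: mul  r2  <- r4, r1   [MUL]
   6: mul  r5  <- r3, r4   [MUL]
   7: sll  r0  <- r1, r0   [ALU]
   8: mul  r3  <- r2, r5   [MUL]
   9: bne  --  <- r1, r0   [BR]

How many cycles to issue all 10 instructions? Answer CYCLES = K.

CYCLES = 6

[0] i0/i1  sub+bne  -- 2-wide
[1] i2  sll  -- RAW r0
[2] i3/i4  xor+st  -- 2-wide
[3] i5  mul  -- no-port MUL/MUL
[4] i6/i7  mul+sll  -- 2-wide
[5] i8/i9  mul+bne  -- 2-wide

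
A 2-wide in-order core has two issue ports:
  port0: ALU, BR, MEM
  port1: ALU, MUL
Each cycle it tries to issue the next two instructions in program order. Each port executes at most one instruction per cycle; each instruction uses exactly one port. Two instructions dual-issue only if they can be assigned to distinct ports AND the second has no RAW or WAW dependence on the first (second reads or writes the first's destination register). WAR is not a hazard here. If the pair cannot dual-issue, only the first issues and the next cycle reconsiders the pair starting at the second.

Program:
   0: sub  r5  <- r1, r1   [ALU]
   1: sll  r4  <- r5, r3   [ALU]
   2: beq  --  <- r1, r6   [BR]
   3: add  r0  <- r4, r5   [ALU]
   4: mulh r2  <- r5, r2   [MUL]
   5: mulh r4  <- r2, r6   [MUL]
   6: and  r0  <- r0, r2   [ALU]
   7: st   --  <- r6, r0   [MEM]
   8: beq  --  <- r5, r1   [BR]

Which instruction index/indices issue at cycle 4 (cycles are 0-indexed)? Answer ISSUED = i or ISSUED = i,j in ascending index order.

ISSUED = 7

t=0 i0:sub.ALU ; RAW r5
t=1 i1&i2:sll.ALU beq.BR ; 2-wide
t=2 i3&i4:add.ALU mulh.MUL ; 2-wide
t=3 i5&i6:mulh.MUL and.ALU ; 2-wide
t=4 i7:st.MEM ; no-port MEM/BR
t=5 i8:beq.BR ; tail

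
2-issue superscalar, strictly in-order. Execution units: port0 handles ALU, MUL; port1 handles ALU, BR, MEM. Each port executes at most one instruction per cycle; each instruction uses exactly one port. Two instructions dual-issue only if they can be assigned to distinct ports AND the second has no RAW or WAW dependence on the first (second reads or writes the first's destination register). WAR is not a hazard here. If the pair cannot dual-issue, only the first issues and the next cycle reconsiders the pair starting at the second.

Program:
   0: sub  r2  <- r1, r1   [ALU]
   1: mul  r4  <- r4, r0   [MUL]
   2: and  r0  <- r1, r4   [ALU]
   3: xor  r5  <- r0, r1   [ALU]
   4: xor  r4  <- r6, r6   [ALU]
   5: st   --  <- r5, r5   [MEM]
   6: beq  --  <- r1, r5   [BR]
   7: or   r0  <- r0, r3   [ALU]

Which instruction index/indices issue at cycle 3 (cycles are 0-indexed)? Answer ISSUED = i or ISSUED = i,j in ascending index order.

#0 head=0: sub.ALU/mul.MUL i0&i1 2-wide
#1 head=2: and.ALU i2 RAW r0
#2 head=3: xor.ALU/xor.ALU i3&i4 2-wide
#3 head=5: st.MEM i5 no-port MEM/BR
#4 head=6: beq.BR/or.ALU i6&i7 2-wide

ISSUED = 5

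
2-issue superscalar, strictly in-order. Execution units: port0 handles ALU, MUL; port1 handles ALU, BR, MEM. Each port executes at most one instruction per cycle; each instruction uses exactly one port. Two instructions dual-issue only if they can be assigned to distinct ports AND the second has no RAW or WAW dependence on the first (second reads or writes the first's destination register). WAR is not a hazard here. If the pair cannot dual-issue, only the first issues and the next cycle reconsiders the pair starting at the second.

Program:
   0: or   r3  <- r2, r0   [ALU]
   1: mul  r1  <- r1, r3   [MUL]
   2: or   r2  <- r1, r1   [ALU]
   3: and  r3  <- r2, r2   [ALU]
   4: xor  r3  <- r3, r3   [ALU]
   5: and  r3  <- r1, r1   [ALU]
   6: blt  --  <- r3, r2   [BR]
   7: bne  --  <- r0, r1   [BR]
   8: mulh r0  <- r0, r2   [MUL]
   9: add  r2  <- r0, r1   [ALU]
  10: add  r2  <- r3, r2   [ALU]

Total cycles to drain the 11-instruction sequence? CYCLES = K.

CYCLES = 10

t=0 i0:or ; RAW r3
t=1 i1:mul ; RAW r1
t=2 i2:or ; RAW r2
t=3 i3:and ; RAW+WAW r3
t=4 i4:xor ; WAW r3
t=5 i5:and ; RAW r3
t=6 i6:blt ; no-port BR/BR
t=7 i7&i8:bne mulh ; dual
t=8 i9:add ; RAW+WAW r2
t=9 i10:add ; tail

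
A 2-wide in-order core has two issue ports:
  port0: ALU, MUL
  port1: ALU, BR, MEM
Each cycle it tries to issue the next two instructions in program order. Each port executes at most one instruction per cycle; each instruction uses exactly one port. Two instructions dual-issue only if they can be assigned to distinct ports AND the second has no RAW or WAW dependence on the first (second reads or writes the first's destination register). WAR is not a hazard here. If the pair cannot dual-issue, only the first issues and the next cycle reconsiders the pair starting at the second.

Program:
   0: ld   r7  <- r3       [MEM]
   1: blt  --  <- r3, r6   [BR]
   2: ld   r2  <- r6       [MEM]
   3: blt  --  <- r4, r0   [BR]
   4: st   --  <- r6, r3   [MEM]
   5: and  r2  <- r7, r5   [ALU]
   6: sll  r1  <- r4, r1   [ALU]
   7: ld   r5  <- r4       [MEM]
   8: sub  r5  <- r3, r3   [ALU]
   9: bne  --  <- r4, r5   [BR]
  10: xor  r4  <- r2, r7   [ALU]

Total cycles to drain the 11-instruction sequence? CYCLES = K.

0. ld @i0  | no-port MEM/BR
1. blt @i1  | no-port BR/MEM
2. ld @i2  | no-port MEM/BR
3. blt @i3  | no-port BR/MEM
4. st+and @i4&i5  | dual
5. sll+ld @i6&i7  | dual
6. sub @i8  | RAW r5
7. bne+xor @i9&i10  | dual

CYCLES = 8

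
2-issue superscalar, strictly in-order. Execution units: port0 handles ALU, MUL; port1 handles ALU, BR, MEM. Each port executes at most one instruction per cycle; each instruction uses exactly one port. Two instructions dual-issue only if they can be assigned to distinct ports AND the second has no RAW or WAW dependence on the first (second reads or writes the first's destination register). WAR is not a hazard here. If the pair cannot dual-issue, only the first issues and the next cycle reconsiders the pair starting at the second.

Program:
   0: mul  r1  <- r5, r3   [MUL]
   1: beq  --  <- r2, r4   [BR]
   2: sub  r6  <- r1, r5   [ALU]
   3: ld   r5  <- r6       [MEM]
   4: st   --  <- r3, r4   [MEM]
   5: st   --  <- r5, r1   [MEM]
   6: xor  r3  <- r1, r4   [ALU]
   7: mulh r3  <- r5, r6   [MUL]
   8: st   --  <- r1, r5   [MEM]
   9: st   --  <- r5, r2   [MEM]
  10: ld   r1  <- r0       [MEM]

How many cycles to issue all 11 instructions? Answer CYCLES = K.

CYCLES = 8

#0 head=0: mul.MUL/beq.BR i0,i1 2-wide
#1 head=2: sub.ALU i2 RAW r6
#2 head=3: ld.MEM i3 no-port MEM/MEM
#3 head=4: st.MEM i4 no-port MEM/MEM
#4 head=5: st.MEM/xor.ALU i5,i6 2-wide
#5 head=7: mulh.MUL/st.MEM i7,i8 2-wide
#6 head=9: st.MEM i9 no-port MEM/MEM
#7 head=10: ld.MEM i10 tail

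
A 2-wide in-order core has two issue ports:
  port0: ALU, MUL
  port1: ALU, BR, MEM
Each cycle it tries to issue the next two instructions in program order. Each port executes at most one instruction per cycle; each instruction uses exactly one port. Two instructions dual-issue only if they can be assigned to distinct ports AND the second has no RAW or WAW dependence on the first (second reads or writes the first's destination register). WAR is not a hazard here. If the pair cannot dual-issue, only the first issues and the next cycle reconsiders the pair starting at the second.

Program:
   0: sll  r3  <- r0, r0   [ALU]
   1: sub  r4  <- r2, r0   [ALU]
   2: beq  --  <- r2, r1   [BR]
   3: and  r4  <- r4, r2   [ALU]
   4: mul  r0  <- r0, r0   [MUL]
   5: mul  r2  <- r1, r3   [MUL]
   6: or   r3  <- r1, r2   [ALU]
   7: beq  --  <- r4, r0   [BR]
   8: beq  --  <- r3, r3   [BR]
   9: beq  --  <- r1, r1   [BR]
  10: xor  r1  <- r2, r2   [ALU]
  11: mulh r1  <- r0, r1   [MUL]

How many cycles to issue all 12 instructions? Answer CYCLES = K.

CYCLES = 8

[0] i0+i1  sll.ALU+sub.ALU  -- pair
[1] i2+i3  beq.BR+and.ALU  -- pair
[2] i4  mul.MUL  -- no-port MUL/MUL
[3] i5  mul.MUL  -- RAW r2
[4] i6+i7  or.ALU+beq.BR  -- pair
[5] i8  beq.BR  -- no-port BR/BR
[6] i9+i10  beq.BR+xor.ALU  -- pair
[7] i11  mulh.MUL  -- tail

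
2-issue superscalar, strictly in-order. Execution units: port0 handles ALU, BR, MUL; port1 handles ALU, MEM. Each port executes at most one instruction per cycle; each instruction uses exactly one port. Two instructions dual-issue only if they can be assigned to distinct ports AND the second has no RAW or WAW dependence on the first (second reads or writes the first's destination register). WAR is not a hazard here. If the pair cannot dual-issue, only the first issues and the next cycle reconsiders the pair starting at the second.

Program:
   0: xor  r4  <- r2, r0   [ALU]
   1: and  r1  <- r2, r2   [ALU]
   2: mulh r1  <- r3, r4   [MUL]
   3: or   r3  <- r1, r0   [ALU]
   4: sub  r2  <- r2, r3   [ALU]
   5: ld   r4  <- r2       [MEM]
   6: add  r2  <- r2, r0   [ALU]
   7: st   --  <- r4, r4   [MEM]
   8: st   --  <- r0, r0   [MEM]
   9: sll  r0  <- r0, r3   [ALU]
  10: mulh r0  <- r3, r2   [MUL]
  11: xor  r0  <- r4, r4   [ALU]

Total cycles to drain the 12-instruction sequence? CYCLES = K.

t=0 i0+i1:xor;and ; 2-wide
t=1 i2:mulh ; RAW r1
t=2 i3:or ; RAW r3
t=3 i4:sub ; RAW r2
t=4 i5+i6:ld;add ; 2-wide
t=5 i7:st ; no-port MEM/MEM
t=6 i8+i9:st;sll ; 2-wide
t=7 i10:mulh ; WAW r0
t=8 i11:xor ; tail

CYCLES = 9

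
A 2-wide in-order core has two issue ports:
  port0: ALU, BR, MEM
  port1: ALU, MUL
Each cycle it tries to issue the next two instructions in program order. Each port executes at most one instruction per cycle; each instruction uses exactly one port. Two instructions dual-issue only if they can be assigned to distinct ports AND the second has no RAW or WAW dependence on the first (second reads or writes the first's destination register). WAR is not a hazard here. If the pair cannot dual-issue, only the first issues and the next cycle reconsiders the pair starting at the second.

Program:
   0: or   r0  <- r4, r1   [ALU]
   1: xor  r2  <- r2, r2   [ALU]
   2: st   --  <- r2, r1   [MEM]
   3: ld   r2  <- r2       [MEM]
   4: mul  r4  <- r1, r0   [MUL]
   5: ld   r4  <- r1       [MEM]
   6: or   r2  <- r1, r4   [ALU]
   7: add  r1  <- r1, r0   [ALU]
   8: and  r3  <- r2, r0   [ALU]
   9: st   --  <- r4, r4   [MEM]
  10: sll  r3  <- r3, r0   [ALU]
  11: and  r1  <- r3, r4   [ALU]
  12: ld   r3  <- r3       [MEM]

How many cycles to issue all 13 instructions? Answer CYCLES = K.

t=0 i0,i1:or.ALU/xor.ALU ; 2-wide
t=1 i2:st.MEM ; no-port MEM/MEM
t=2 i3,i4:ld.MEM/mul.MUL ; 2-wide
t=3 i5:ld.MEM ; RAW r4
t=4 i6,i7:or.ALU/add.ALU ; 2-wide
t=5 i8,i9:and.ALU/st.MEM ; 2-wide
t=6 i10:sll.ALU ; RAW r3
t=7 i11,i12:and.ALU/ld.MEM ; 2-wide

CYCLES = 8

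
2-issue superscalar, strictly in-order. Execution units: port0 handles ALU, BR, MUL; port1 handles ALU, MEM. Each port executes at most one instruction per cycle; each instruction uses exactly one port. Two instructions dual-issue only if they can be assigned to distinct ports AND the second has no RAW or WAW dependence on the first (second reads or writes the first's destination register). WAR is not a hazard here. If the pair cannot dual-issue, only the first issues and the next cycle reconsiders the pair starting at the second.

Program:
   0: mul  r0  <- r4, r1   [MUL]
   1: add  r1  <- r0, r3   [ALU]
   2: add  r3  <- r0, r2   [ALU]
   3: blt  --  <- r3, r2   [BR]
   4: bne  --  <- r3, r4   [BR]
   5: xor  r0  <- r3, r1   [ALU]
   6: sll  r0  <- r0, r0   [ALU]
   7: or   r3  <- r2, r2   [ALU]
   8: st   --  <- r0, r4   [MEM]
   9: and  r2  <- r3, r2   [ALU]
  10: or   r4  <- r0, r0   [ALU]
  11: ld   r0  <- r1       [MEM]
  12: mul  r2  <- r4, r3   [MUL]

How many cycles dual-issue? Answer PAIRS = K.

PAIRS = 5

t=0 i0:mul.MUL ; RAW r0
t=1 i1+i2:add.ALU+add.ALU ; dual
t=2 i3:blt.BR ; no-port BR/BR
t=3 i4+i5:bne.BR+xor.ALU ; dual
t=4 i6+i7:sll.ALU+or.ALU ; dual
t=5 i8+i9:st.MEM+and.ALU ; dual
t=6 i10+i11:or.ALU+ld.MEM ; dual
t=7 i12:mul.MUL ; tail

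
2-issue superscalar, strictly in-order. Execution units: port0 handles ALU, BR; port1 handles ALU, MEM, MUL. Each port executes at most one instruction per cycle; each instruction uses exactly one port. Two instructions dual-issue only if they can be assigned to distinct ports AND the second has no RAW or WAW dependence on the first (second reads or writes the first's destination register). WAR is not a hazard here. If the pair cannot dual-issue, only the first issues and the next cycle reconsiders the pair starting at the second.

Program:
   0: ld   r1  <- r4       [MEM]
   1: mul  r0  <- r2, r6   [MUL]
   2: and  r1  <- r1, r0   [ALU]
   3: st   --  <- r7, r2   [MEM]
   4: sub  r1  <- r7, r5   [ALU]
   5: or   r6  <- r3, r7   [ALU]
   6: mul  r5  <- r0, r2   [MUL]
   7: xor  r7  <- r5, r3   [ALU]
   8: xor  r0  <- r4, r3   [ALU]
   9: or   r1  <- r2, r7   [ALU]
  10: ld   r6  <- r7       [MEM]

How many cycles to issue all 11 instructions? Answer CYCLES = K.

CYCLES = 7

[0] i0  ld.MEM  -- no-port MEM/MUL
[1] i1  mul.MUL  -- RAW r0
[2] i2+i3  and.ALU+st.MEM  -- pair
[3] i4+i5  sub.ALU+or.ALU  -- pair
[4] i6  mul.MUL  -- RAW r5
[5] i7+i8  xor.ALU+xor.ALU  -- pair
[6] i9+i10  or.ALU+ld.MEM  -- pair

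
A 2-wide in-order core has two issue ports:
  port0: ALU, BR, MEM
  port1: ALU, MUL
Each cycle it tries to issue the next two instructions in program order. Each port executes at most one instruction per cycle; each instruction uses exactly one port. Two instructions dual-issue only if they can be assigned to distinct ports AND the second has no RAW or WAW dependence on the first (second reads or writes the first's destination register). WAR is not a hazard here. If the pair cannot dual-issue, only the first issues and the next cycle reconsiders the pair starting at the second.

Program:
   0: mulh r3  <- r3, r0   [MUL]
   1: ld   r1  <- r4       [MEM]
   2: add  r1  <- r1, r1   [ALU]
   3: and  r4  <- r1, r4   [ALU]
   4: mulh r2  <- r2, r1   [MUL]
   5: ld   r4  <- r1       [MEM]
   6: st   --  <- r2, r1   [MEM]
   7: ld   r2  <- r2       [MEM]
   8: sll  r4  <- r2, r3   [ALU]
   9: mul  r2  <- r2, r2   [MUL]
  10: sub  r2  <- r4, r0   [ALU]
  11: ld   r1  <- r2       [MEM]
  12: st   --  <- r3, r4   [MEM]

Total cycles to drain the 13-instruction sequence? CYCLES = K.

[0] i0&i1  mulh.MUL/ld.MEM  -- pair
[1] i2  add.ALU  -- RAW r1
[2] i3&i4  and.ALU/mulh.MUL  -- pair
[3] i5  ld.MEM  -- no-port MEM/MEM
[4] i6  st.MEM  -- no-port MEM/MEM
[5] i7  ld.MEM  -- RAW r2
[6] i8&i9  sll.ALU/mul.MUL  -- pair
[7] i10  sub.ALU  -- RAW r2
[8] i11  ld.MEM  -- no-port MEM/MEM
[9] i12  st.MEM  -- tail

CYCLES = 10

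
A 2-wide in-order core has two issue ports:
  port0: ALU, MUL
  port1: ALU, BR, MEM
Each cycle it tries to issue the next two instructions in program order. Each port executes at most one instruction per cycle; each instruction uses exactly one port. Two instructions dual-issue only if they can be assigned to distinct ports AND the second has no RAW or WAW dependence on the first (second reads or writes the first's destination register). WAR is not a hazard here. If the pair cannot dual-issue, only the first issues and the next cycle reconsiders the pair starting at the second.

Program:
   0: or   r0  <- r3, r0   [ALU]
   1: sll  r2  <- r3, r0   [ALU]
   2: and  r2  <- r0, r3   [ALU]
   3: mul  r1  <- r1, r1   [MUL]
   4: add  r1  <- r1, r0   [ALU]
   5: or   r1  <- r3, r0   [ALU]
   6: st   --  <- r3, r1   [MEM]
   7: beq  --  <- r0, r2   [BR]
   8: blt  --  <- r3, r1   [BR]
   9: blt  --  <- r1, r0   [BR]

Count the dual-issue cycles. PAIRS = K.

t=0 i0:or ; RAW r0
t=1 i1:sll ; WAW r2
t=2 i2/i3:and+mul ; 2-wide
t=3 i4:add ; WAW r1
t=4 i5:or ; RAW r1
t=5 i6:st ; no-port MEM/BR
t=6 i7:beq ; no-port BR/BR
t=7 i8:blt ; no-port BR/BR
t=8 i9:blt ; tail

PAIRS = 1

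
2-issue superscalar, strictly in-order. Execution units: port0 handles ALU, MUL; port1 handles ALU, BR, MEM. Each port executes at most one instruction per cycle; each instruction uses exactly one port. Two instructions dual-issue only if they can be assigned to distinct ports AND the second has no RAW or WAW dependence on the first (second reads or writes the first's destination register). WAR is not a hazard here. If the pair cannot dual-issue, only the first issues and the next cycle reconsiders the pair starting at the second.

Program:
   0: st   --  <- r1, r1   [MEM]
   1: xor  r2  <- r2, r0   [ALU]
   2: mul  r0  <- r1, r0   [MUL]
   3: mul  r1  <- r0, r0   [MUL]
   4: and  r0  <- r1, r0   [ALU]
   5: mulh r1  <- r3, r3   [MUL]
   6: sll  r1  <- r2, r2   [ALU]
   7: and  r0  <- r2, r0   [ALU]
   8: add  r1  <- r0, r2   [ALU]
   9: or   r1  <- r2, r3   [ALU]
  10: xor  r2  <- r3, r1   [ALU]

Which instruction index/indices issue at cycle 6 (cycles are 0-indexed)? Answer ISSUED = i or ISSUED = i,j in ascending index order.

  cy0 -> i0&i1 (st;xor) 2-wide
  cy1 -> i2 (mul) no-port MUL/MUL
  cy2 -> i3 (mul) RAW r1
  cy3 -> i4&i5 (and;mulh) 2-wide
  cy4 -> i6&i7 (sll;and) 2-wide
  cy5 -> i8 (add) WAW r1
  cy6 -> i9 (or) RAW r1
  cy7 -> i10 (xor) tail

ISSUED = 9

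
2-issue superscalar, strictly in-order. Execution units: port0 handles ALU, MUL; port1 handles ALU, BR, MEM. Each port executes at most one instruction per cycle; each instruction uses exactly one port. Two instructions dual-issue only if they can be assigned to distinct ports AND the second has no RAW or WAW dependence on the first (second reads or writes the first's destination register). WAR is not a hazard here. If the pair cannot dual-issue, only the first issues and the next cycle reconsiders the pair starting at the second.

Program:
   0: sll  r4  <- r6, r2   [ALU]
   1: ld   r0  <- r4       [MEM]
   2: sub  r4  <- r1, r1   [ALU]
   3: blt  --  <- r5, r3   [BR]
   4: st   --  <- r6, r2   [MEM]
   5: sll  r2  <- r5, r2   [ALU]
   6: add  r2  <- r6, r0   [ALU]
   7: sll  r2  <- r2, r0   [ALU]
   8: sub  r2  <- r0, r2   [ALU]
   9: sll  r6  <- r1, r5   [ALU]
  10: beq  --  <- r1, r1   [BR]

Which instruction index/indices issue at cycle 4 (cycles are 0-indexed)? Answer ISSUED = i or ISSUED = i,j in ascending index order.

#0 head=0: sll i0 RAW r4
#1 head=1: ld;sub i1&i2 pair
#2 head=3: blt i3 no-port BR/MEM
#3 head=4: st;sll i4&i5 pair
#4 head=6: add i6 RAW+WAW r2
#5 head=7: sll i7 RAW+WAW r2
#6 head=8: sub;sll i8&i9 pair
#7 head=10: beq i10 tail

ISSUED = 6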